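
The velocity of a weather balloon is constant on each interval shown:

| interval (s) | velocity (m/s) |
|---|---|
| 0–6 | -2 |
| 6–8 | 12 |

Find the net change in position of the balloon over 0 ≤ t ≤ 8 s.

12 m

Net displacement equals the area under the velocity-time graph (areas below the axis count negative).
0–6 s: -2 × 6 = -12 m
6–8 s: 12 × 2 = 24 m
Net displacement = 12 m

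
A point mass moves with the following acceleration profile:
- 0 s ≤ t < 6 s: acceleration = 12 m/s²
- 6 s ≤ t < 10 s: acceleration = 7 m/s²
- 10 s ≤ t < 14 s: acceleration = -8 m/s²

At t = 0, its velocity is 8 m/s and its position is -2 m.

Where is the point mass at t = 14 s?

On each constant-a segment, Δv = aΔt and Δx = v₀Δt + ½aΔt²; chain segment to segment.
0–6 s: v starts 8 m/s; Δx = 8·6 + ½·12·6² = 264 m; v ends 80 m/s.
6–10 s: v starts 80 m/s; Δx = 80·4 + ½·7·4² = 376 m; v ends 108 m/s.
10–14 s: v starts 108 m/s; Δx = 108·4 + ½·-8·4² = 368 m; v ends 76 m/s.
x(14) = -2 + Σ Δx = 1006 m.

1006 m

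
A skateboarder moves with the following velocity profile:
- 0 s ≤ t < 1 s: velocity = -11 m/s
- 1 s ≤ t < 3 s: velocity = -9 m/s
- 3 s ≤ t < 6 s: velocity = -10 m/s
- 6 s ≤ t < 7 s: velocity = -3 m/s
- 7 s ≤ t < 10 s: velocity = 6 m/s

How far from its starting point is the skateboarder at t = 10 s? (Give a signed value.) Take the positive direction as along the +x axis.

-44 m

Net displacement equals the area under the velocity-time graph (areas below the axis count negative).
0–1 s: -11 × 1 = -11 m
1–3 s: -9 × 2 = -18 m
3–6 s: -10 × 3 = -30 m
6–7 s: -3 × 1 = -3 m
7–10 s: 6 × 3 = 18 m
Net displacement = -44 m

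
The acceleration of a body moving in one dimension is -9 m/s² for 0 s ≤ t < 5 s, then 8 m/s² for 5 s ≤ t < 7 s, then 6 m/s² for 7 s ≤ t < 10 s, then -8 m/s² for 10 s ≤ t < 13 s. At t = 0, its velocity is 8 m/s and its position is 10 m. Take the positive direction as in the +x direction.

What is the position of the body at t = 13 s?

-201.5 m

On each constant-a segment, Δv = aΔt and Δx = v₀Δt + ½aΔt²; chain segment to segment.
0–5 s: v starts 8 m/s; Δx = 8·5 + ½·-9·5² = -72.5 m; v ends -37 m/s.
5–7 s: v starts -37 m/s; Δx = -37·2 + ½·8·2² = -58 m; v ends -21 m/s.
7–10 s: v starts -21 m/s; Δx = -21·3 + ½·6·3² = -36 m; v ends -3 m/s.
10–13 s: v starts -3 m/s; Δx = -3·3 + ½·-8·3² = -45 m; v ends -27 m/s.
x(13) = 10 + Σ Δx = -201.5 m.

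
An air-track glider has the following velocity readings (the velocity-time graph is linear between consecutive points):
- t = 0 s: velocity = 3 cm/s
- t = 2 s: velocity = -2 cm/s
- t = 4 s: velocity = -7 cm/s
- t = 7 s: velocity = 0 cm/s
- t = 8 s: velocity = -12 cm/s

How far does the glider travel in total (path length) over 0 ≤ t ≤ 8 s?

28.1 cm

Distance (not displacement) is the total path length: add the absolute areas under v-t.
0–2 s: v = 0 at t = 1.2 s; triangle areas 1.8 + 0.8 = 2.6 cm
2–4 s: |½(-2 + -7)(2)| = 9 cm
4–7 s: |½(-7 + 0)(3)| = 10.5 cm
7–8 s: |½(0 + -12)(1)| = 6 cm
Total distance = 28.1 cm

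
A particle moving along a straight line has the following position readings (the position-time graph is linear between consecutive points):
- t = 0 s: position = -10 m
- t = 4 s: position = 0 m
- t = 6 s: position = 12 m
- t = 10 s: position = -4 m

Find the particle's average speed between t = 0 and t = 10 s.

3.8 m/s

Average speed = (total path length)/(elapsed time); on a piecewise-linear x-t graph the path length is Σ|Δx|.
0–4 s: |Δx| = |0 − -10| = 10 m
4–6 s: |Δx| = |12 − 0| = 12 m
6–10 s: |Δx| = |-4 − 12| = 16 m
Total path = 38 m; average speed = 38/10 = 3.8 m/s.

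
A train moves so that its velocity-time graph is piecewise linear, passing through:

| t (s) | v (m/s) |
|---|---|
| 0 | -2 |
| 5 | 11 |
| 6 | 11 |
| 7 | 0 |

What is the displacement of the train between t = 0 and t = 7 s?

39 m

Displacement is the signed area under the v-t curve.
0–5 s: ½(-2 + 11)(5) = 22.5 m
5–6 s: 11 × 1 = 11 m
6–7 s: ½(11 + 0)(1) = 5.5 m
Net displacement = 39 m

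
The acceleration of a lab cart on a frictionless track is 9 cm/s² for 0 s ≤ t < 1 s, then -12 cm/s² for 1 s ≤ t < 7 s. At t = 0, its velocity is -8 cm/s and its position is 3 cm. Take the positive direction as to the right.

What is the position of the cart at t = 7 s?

On each constant-a segment, Δv = aΔt and Δx = v₀Δt + ½aΔt²; chain segment to segment.
0–1 s: v starts -8 cm/s; Δx = -8·1 + ½·9·1² = -3.5 cm; v ends 1 cm/s.
1–7 s: v starts 1 cm/s; Δx = 1·6 + ½·-12·6² = -210 cm; v ends -71 cm/s.
x(7) = 3 + Σ Δx = -210.5 cm.

-210.5 cm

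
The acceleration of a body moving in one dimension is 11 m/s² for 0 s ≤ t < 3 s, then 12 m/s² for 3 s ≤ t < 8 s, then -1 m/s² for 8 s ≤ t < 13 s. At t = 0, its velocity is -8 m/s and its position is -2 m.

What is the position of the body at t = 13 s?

On each constant-a segment, Δv = aΔt and Δx = v₀Δt + ½aΔt²; chain segment to segment.
0–3 s: v starts -8 m/s; Δx = -8·3 + ½·11·3² = 25.5 m; v ends 25 m/s.
3–8 s: v starts 25 m/s; Δx = 25·5 + ½·12·5² = 275 m; v ends 85 m/s.
8–13 s: v starts 85 m/s; Δx = 85·5 + ½·-1·5² = 412.5 m; v ends 80 m/s.
x(13) = -2 + Σ Δx = 711 m.

711 m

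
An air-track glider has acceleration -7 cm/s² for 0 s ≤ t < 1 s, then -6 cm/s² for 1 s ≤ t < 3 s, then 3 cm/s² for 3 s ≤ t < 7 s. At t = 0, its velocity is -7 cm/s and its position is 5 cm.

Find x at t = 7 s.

-125.5 cm

On each constant-a segment, Δv = aΔt and Δx = v₀Δt + ½aΔt²; chain segment to segment.
0–1 s: v starts -7 cm/s; Δx = -7·1 + ½·-7·1² = -10.5 cm; v ends -14 cm/s.
1–3 s: v starts -14 cm/s; Δx = -14·2 + ½·-6·2² = -40 cm; v ends -26 cm/s.
3–7 s: v starts -26 cm/s; Δx = -26·4 + ½·3·4² = -80 cm; v ends -14 cm/s.
x(7) = 5 + Σ Δx = -125.5 cm.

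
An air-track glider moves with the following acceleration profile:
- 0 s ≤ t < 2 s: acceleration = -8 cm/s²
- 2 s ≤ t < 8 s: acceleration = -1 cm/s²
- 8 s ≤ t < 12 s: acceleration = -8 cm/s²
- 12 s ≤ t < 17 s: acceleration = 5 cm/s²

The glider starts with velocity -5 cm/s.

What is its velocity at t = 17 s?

-34 cm/s

Δv equals the area under the a-t graph; then v = v₀ + Δv.
0–2 s: -8 × 2 = -16 cm/s
2–8 s: -1 × 6 = -6 cm/s
8–12 s: -8 × 4 = -32 cm/s
12–17 s: 5 × 5 = 25 cm/s
Δv = -29 cm/s, so v(17) = -5 + (-29) = -34 cm/s.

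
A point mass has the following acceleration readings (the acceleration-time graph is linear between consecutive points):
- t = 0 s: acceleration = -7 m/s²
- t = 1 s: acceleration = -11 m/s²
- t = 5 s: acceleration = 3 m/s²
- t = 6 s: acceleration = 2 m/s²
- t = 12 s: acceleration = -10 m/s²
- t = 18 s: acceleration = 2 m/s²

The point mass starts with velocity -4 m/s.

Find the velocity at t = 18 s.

-74.5 m/s

Δv equals the area under the a-t graph; then v = v₀ + Δv.
0–1 s: ½(-7 + -11)(1) = -9 m/s
1–5 s: ½(-11 + 3)(4) = -16 m/s
5–6 s: ½(3 + 2)(1) = 2.5 m/s
6–12 s: ½(2 + -10)(6) = -24 m/s
12–18 s: ½(-10 + 2)(6) = -24 m/s
Δv = -70.5 m/s, so v(18) = -4 + (-70.5) = -74.5 m/s.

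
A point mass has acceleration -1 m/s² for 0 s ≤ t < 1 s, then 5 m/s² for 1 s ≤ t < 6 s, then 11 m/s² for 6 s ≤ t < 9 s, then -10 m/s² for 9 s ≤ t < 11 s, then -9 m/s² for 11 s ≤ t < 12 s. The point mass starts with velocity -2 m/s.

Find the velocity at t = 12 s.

Δv equals the area under the a-t graph; then v = v₀ + Δv.
0–1 s: -1 × 1 = -1 m/s
1–6 s: 5 × 5 = 25 m/s
6–9 s: 11 × 3 = 33 m/s
9–11 s: -10 × 2 = -20 m/s
11–12 s: -9 × 1 = -9 m/s
Δv = 28 m/s, so v(12) = -2 + (28) = 26 m/s.

26 m/s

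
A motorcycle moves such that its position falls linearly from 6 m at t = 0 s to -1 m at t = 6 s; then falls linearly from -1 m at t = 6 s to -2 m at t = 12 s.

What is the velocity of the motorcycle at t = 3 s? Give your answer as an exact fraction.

-7/6 m/s

Velocity is the slope of the x-t graph on 0–6 s: (-1 − 6)/(6 − 0) = -7/6 m/s.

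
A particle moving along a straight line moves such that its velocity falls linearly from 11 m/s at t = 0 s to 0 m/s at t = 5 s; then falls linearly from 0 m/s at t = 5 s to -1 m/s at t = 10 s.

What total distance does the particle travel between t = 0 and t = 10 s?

30 m

Total distance travelled is ∫|v| dt — sum the magnitudes of each area piece.
0–5 s: |½(11 + 0)(5)| = 27.5 m
5–10 s: |½(0 + -1)(5)| = 2.5 m
Total distance = 30 m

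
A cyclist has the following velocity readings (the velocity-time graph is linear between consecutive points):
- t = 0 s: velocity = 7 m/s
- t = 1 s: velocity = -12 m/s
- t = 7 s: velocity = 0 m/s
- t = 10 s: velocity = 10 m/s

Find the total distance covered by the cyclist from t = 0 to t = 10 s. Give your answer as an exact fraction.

Total distance travelled is ∫|v| dt — sum the magnitudes of each area piece.
0–1 s: v = 0 at t = 7/19 s; triangle areas 49/38 + 72/19 = 193/38 m
1–7 s: |½(-12 + 0)(6)| = 36 m
7–10 s: |½(0 + 10)(3)| = 15 m
Total distance = 2131/38 m

2131/38 m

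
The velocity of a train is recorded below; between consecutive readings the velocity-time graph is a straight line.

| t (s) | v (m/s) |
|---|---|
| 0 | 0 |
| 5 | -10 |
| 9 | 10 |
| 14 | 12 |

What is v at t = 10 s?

10.4 m/s

On 9–14 s the graph is linear from 10 to 12 m/s: v(10) = 10 + (12 − 10)·(10 − 9)/(14 − 9) = 10.4 m/s.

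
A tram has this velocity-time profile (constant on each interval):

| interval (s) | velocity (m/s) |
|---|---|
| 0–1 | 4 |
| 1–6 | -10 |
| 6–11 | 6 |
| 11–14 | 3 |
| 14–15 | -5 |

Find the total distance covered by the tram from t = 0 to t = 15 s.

98 m

Distance (not displacement) is the total path length: add the absolute areas under v-t.
0–1 s: |4| × 1 = 4 m
1–6 s: |-10| × 5 = 50 m
6–11 s: |6| × 5 = 30 m
11–14 s: |3| × 3 = 9 m
14–15 s: |-5| × 1 = 5 m
Total distance = 98 m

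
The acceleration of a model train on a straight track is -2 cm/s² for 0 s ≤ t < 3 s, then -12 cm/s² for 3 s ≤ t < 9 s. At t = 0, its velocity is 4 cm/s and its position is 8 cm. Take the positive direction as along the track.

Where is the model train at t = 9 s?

On each constant-a segment, Δv = aΔt and Δx = v₀Δt + ½aΔt²; chain segment to segment.
0–3 s: v starts 4 cm/s; Δx = 4·3 + ½·-2·3² = 3 cm; v ends -2 cm/s.
3–9 s: v starts -2 cm/s; Δx = -2·6 + ½·-12·6² = -228 cm; v ends -74 cm/s.
x(9) = 8 + Σ Δx = -217 cm.

-217 cm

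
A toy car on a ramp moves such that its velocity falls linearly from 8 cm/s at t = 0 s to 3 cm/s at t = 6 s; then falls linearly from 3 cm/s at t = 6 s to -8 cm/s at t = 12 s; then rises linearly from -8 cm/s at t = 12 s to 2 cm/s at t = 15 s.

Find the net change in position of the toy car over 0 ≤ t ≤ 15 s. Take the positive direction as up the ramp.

Displacement is the signed area under the v-t curve.
0–6 s: ½(8 + 3)(6) = 33 cm
6–12 s: ½(3 + -8)(6) = -15 cm
12–15 s: ½(-8 + 2)(3) = -9 cm
Net displacement = 9 cm

9 cm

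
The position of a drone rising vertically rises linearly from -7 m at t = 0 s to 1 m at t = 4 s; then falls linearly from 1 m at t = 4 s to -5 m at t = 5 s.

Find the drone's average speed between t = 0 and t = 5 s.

Average speed = (total path length)/(elapsed time); on a piecewise-linear x-t graph the path length is Σ|Δx|.
0–4 s: |Δx| = |1 − -7| = 8 m
4–5 s: |Δx| = |-5 − 1| = 6 m
Total path = 14 m; average speed = 14/5 = 2.8 m/s.

2.8 m/s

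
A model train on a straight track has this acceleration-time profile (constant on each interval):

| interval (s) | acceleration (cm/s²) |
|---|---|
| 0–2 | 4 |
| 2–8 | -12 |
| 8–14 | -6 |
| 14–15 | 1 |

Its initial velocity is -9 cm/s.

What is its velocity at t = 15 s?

-108 cm/s

Δv equals the area under the a-t graph; then v = v₀ + Δv.
0–2 s: 4 × 2 = 8 cm/s
2–8 s: -12 × 6 = -72 cm/s
8–14 s: -6 × 6 = -36 cm/s
14–15 s: 1 × 1 = 1 cm/s
Δv = -99 cm/s, so v(15) = -9 + (-99) = -108 cm/s.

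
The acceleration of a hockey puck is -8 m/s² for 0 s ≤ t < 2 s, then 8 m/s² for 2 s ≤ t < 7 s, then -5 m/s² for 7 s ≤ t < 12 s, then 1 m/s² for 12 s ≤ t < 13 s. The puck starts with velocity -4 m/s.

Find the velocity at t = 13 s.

-4 m/s

Δv equals the area under the a-t graph; then v = v₀ + Δv.
0–2 s: -8 × 2 = -16 m/s
2–7 s: 8 × 5 = 40 m/s
7–12 s: -5 × 5 = -25 m/s
12–13 s: 1 × 1 = 1 m/s
Δv = 0 m/s, so v(13) = -4 + (0) = -4 m/s.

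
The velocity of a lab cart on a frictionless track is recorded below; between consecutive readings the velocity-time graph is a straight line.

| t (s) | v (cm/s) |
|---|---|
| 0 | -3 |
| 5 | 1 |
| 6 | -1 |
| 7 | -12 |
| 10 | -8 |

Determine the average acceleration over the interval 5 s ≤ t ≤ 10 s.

-1.8 cm/s²

Average acceleration = Δv/Δt = (-8 − 1)/(10 − 5) = -1.8 cm/s².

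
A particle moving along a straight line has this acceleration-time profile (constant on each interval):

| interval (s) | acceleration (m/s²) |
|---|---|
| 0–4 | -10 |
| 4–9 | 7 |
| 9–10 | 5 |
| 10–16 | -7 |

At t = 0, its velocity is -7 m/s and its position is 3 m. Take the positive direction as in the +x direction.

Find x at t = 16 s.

On each constant-a segment, Δv = aΔt and Δx = v₀Δt + ½aΔt²; chain segment to segment.
0–4 s: v starts -7 m/s; Δx = -7·4 + ½·-10·4² = -108 m; v ends -47 m/s.
4–9 s: v starts -47 m/s; Δx = -47·5 + ½·7·5² = -147.5 m; v ends -12 m/s.
9–10 s: v starts -12 m/s; Δx = -12·1 + ½·5·1² = -9.5 m; v ends -7 m/s.
10–16 s: v starts -7 m/s; Δx = -7·6 + ½·-7·6² = -168 m; v ends -49 m/s.
x(16) = 3 + Σ Δx = -430 m.

-430 m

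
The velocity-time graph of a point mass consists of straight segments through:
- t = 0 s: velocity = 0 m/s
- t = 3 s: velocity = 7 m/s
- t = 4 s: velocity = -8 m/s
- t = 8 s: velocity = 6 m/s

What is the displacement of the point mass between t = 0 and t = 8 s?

Net displacement equals the area under the velocity-time graph (areas below the axis count negative).
0–3 s: ½(0 + 7)(3) = 10.5 m
3–4 s: ½(7 + -8)(1) = -0.5 m
4–8 s: ½(-8 + 6)(4) = -4 m
Net displacement = 6 m

6 m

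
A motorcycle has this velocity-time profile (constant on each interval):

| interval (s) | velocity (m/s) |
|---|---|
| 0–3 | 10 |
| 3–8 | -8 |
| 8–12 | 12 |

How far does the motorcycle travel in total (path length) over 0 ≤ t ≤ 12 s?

118 m

Total distance travelled is ∫|v| dt — sum the magnitudes of each area piece.
0–3 s: |10| × 3 = 30 m
3–8 s: |-8| × 5 = 40 m
8–12 s: |12| × 4 = 48 m
Total distance = 118 m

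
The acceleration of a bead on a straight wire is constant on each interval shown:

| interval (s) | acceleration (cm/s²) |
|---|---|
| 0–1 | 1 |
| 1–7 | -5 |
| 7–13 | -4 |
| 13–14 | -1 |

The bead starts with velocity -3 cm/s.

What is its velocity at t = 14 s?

-57 cm/s

Δv equals the area under the a-t graph; then v = v₀ + Δv.
0–1 s: 1 × 1 = 1 cm/s
1–7 s: -5 × 6 = -30 cm/s
7–13 s: -4 × 6 = -24 cm/s
13–14 s: -1 × 1 = -1 cm/s
Δv = -54 cm/s, so v(14) = -3 + (-54) = -57 cm/s.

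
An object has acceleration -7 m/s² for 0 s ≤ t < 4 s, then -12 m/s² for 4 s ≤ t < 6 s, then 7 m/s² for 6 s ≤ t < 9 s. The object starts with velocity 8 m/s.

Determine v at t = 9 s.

Δv equals the area under the a-t graph; then v = v₀ + Δv.
0–4 s: -7 × 4 = -28 m/s
4–6 s: -12 × 2 = -24 m/s
6–9 s: 7 × 3 = 21 m/s
Δv = -31 m/s, so v(9) = 8 + (-31) = -23 m/s.

-23 m/s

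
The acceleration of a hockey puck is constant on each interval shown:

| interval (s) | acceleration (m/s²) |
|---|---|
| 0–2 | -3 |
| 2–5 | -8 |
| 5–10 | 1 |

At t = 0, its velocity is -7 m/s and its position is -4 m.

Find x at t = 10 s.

On each constant-a segment, Δv = aΔt and Δx = v₀Δt + ½aΔt²; chain segment to segment.
0–2 s: v starts -7 m/s; Δx = -7·2 + ½·-3·2² = -20 m; v ends -13 m/s.
2–5 s: v starts -13 m/s; Δx = -13·3 + ½·-8·3² = -75 m; v ends -37 m/s.
5–10 s: v starts -37 m/s; Δx = -37·5 + ½·1·5² = -172.5 m; v ends -32 m/s.
x(10) = -4 + Σ Δx = -271.5 m.

-271.5 m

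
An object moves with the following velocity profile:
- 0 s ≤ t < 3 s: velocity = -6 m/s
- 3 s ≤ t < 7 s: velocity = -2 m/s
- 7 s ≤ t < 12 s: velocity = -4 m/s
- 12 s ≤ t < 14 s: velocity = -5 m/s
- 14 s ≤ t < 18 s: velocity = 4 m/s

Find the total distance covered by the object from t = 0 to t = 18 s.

Total distance travelled is ∫|v| dt — sum the magnitudes of each area piece.
0–3 s: |-6| × 3 = 18 m
3–7 s: |-2| × 4 = 8 m
7–12 s: |-4| × 5 = 20 m
12–14 s: |-5| × 2 = 10 m
14–18 s: |4| × 4 = 16 m
Total distance = 72 m

72 m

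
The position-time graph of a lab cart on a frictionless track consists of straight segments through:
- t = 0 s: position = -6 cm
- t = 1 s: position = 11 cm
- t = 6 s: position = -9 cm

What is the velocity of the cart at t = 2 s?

Velocity is the slope of the x-t graph on 1–6 s: (-9 − 11)/(6 − 1) = -4 cm/s.

-4 cm/s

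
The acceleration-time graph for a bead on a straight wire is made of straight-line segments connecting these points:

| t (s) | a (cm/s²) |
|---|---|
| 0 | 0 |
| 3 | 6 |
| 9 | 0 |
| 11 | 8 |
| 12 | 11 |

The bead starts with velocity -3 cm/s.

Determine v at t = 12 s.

Δv equals the area under the a-t graph; then v = v₀ + Δv.
0–3 s: ½(0 + 6)(3) = 9 cm/s
3–9 s: ½(6 + 0)(6) = 18 cm/s
9–11 s: ½(0 + 8)(2) = 8 cm/s
11–12 s: ½(8 + 11)(1) = 9.5 cm/s
Δv = 44.5 cm/s, so v(12) = -3 + (44.5) = 41.5 cm/s.

41.5 cm/s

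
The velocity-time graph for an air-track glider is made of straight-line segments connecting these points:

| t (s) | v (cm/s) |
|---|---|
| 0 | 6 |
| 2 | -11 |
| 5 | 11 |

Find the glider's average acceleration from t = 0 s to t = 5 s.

Average acceleration = Δv/Δt = (11 − 6)/(5 − 0) = 1 cm/s².

1 cm/s²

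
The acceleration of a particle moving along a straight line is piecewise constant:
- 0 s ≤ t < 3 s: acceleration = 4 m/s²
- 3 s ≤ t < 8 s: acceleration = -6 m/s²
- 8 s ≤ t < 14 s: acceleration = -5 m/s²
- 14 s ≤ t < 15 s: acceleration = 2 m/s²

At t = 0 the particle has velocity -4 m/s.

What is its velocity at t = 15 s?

-50 m/s

Δv equals the area under the a-t graph; then v = v₀ + Δv.
0–3 s: 4 × 3 = 12 m/s
3–8 s: -6 × 5 = -30 m/s
8–14 s: -5 × 6 = -30 m/s
14–15 s: 2 × 1 = 2 m/s
Δv = -46 m/s, so v(15) = -4 + (-46) = -50 m/s.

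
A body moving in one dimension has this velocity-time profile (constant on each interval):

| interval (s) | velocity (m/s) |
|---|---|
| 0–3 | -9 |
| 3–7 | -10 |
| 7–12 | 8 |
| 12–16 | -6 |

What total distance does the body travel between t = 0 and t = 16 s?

131 m

Distance (not displacement) is the total path length: add the absolute areas under v-t.
0–3 s: |-9| × 3 = 27 m
3–7 s: |-10| × 4 = 40 m
7–12 s: |8| × 5 = 40 m
12–16 s: |-6| × 4 = 24 m
Total distance = 131 m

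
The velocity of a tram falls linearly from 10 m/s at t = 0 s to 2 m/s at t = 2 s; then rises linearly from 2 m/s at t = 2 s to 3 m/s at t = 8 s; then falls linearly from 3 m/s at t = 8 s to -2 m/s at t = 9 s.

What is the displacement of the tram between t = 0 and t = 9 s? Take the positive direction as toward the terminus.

Displacement is the signed area under the v-t curve.
0–2 s: ½(10 + 2)(2) = 12 m
2–8 s: ½(2 + 3)(6) = 15 m
8–9 s: ½(3 + -2)(1) = 0.5 m
Net displacement = 27.5 m

27.5 m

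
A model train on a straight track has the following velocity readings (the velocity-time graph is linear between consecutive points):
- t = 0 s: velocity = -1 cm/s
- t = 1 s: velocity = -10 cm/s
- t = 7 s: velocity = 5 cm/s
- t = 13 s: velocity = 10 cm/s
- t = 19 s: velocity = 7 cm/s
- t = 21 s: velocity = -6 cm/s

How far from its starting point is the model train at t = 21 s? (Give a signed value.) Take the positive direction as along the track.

76.5 cm

Displacement is the signed area under the v-t curve.
0–1 s: ½(-1 + -10)(1) = -5.5 cm
1–7 s: ½(-10 + 5)(6) = -15 cm
7–13 s: ½(5 + 10)(6) = 45 cm
13–19 s: ½(10 + 7)(6) = 51 cm
19–21 s: ½(7 + -6)(2) = 1 cm
Net displacement = 76.5 cm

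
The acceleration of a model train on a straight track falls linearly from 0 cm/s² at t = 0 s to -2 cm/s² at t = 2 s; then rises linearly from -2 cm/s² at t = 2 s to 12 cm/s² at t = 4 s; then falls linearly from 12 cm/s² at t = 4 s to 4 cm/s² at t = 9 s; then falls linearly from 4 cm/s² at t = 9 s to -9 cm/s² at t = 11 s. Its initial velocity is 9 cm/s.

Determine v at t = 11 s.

52 cm/s

Δv equals the area under the a-t graph; then v = v₀ + Δv.
0–2 s: ½(0 + -2)(2) = -2 cm/s
2–4 s: ½(-2 + 12)(2) = 10 cm/s
4–9 s: ½(12 + 4)(5) = 40 cm/s
9–11 s: ½(4 + -9)(2) = -5 cm/s
Δv = 43 cm/s, so v(11) = 9 + (43) = 52 cm/s.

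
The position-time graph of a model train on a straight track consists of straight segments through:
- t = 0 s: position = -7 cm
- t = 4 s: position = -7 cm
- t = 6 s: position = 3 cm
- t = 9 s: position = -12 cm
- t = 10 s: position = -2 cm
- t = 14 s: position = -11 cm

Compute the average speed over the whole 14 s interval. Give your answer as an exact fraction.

22/7 cm/s

Average speed = (total path length)/(elapsed time); on a piecewise-linear x-t graph the path length is Σ|Δx|.
0–4 s: |Δx| = |-7 − -7| = 0 cm
4–6 s: |Δx| = |3 − -7| = 10 cm
6–9 s: |Δx| = |-12 − 3| = 15 cm
9–10 s: |Δx| = |-2 − -12| = 10 cm
10–14 s: |Δx| = |-11 − -2| = 9 cm
Total path = 44 cm; average speed = 44/14 = 22/7 cm/s.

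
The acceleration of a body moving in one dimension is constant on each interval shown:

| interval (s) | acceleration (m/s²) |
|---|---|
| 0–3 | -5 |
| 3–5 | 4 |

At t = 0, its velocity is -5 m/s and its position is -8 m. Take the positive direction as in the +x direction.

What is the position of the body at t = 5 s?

On each constant-a segment, Δv = aΔt and Δx = v₀Δt + ½aΔt²; chain segment to segment.
0–3 s: v starts -5 m/s; Δx = -5·3 + ½·-5·3² = -37.5 m; v ends -20 m/s.
3–5 s: v starts -20 m/s; Δx = -20·2 + ½·4·2² = -32 m; v ends -12 m/s.
x(5) = -8 + Σ Δx = -77.5 m.

-77.5 m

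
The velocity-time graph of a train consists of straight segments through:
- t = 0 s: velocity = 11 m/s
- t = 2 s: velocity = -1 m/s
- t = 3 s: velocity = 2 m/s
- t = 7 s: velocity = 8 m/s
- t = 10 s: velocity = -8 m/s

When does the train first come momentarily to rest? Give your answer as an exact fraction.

t = 11/6 s

v changes sign on 0–2 s (from 11 to -1); the graph is linear there, so v = 0 at t = 0 + (-11)·(2 − 0)/(-1 − 11) = 11/6 s.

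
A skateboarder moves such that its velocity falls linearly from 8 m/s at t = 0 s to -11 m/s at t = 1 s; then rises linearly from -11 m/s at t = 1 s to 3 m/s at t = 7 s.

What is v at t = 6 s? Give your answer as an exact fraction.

2/3 m/s

On 1–7 s the graph is linear from -11 to 3 m/s: v(6) = -11 + (3 − -11)·(6 − 1)/(7 − 1) = 2/3 m/s.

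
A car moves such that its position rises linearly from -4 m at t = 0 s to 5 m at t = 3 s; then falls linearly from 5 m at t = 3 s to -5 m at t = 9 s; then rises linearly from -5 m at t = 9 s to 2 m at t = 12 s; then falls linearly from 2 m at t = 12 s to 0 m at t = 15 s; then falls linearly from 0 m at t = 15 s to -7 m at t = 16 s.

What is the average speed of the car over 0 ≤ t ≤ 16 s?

Average speed = (total path length)/(elapsed time); on a piecewise-linear x-t graph the path length is Σ|Δx|.
0–3 s: |Δx| = |5 − -4| = 9 m
3–9 s: |Δx| = |-5 − 5| = 10 m
9–12 s: |Δx| = |2 − -5| = 7 m
12–15 s: |Δx| = |0 − 2| = 2 m
15–16 s: |Δx| = |-7 − 0| = 7 m
Total path = 35 m; average speed = 35/16 = 2.1875 m/s.

2.1875 m/s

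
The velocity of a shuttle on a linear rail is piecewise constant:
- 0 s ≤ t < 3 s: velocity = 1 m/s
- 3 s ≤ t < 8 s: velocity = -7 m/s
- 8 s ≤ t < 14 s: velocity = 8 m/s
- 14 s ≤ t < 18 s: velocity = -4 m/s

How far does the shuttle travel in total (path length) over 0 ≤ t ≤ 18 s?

Distance (not displacement) is the total path length: add the absolute areas under v-t.
0–3 s: |1| × 3 = 3 m
3–8 s: |-7| × 5 = 35 m
8–14 s: |8| × 6 = 48 m
14–18 s: |-4| × 4 = 16 m
Total distance = 102 m

102 m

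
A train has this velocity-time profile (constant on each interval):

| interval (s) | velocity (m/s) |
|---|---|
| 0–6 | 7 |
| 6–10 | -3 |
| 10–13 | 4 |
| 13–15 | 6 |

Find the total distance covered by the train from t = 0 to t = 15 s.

78 m

Distance (not displacement) is the total path length: add the absolute areas under v-t.
0–6 s: |7| × 6 = 42 m
6–10 s: |-3| × 4 = 12 m
10–13 s: |4| × 3 = 12 m
13–15 s: |6| × 2 = 12 m
Total distance = 78 m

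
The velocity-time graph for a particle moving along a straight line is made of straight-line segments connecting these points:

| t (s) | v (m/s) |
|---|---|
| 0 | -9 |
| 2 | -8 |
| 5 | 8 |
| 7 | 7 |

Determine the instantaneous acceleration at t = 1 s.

Acceleration is the slope of the v-t graph on 0–2 s: (-8 − -9)/(2 − 0) = 0.5 m/s².

0.5 m/s²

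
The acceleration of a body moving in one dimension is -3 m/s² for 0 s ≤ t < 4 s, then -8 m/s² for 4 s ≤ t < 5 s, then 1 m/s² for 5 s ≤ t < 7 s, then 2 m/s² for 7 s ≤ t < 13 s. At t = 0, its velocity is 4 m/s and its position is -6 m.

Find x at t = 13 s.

On each constant-a segment, Δv = aΔt and Δx = v₀Δt + ½aΔt²; chain segment to segment.
0–4 s: v starts 4 m/s; Δx = 4·4 + ½·-3·4² = -8 m; v ends -8 m/s.
4–5 s: v starts -8 m/s; Δx = -8·1 + ½·-8·1² = -12 m; v ends -16 m/s.
5–7 s: v starts -16 m/s; Δx = -16·2 + ½·1·2² = -30 m; v ends -14 m/s.
7–13 s: v starts -14 m/s; Δx = -14·6 + ½·2·6² = -48 m; v ends -2 m/s.
x(13) = -6 + Σ Δx = -104 m.

-104 m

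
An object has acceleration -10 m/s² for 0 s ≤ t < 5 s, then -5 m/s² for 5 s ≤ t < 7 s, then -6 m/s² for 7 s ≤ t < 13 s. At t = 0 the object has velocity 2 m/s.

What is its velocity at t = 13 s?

Δv equals the area under the a-t graph; then v = v₀ + Δv.
0–5 s: -10 × 5 = -50 m/s
5–7 s: -5 × 2 = -10 m/s
7–13 s: -6 × 6 = -36 m/s
Δv = -96 m/s, so v(13) = 2 + (-96) = -94 m/s.

-94 m/s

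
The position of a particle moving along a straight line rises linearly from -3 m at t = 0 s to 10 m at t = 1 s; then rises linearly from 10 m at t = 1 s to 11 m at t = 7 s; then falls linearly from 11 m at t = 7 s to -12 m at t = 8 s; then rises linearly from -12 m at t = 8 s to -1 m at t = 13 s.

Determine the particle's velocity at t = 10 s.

2.2 m/s

Velocity is the slope of the x-t graph on 8–13 s: (-1 − -12)/(13 − 8) = 2.2 m/s.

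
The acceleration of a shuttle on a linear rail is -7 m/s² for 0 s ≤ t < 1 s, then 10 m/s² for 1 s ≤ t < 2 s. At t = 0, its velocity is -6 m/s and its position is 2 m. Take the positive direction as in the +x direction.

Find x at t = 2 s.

On each constant-a segment, Δv = aΔt and Δx = v₀Δt + ½aΔt²; chain segment to segment.
0–1 s: v starts -6 m/s; Δx = -6·1 + ½·-7·1² = -9.5 m; v ends -13 m/s.
1–2 s: v starts -13 m/s; Δx = -13·1 + ½·10·1² = -8 m; v ends -3 m/s.
x(2) = 2 + Σ Δx = -15.5 m.

-15.5 m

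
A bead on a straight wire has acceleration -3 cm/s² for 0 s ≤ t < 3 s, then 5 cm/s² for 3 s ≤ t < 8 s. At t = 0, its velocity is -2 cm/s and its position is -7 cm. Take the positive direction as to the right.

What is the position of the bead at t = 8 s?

-19 cm

On each constant-a segment, Δv = aΔt and Δx = v₀Δt + ½aΔt²; chain segment to segment.
0–3 s: v starts -2 cm/s; Δx = -2·3 + ½·-3·3² = -19.5 cm; v ends -11 cm/s.
3–8 s: v starts -11 cm/s; Δx = -11·5 + ½·5·5² = 7.5 cm; v ends 14 cm/s.
x(8) = -7 + Σ Δx = -19 cm.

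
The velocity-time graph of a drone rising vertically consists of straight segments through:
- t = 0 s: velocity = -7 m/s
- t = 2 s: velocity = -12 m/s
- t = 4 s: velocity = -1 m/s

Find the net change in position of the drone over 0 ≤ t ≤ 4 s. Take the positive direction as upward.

-32 m

Net displacement equals the area under the velocity-time graph (areas below the axis count negative).
0–2 s: ½(-7 + -12)(2) = -19 m
2–4 s: ½(-12 + -1)(2) = -13 m
Net displacement = -32 m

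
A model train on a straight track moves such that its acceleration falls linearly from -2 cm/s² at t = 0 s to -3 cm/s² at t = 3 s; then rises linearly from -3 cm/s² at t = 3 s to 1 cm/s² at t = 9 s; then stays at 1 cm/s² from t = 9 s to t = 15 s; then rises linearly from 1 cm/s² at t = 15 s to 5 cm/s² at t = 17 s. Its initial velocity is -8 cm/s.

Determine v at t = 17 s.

Δv equals the area under the a-t graph; then v = v₀ + Δv.
0–3 s: ½(-2 + -3)(3) = -7.5 cm/s
3–9 s: ½(-3 + 1)(6) = -6 cm/s
9–15 s: 1 × 6 = 6 cm/s
15–17 s: ½(1 + 5)(2) = 6 cm/s
Δv = -1.5 cm/s, so v(17) = -8 + (-1.5) = -9.5 cm/s.

-9.5 cm/s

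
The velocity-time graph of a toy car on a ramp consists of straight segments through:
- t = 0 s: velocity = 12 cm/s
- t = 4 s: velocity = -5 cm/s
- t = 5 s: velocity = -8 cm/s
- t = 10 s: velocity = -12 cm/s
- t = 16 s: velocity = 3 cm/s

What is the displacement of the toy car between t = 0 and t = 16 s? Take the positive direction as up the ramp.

Displacement is the signed area under the v-t curve.
0–4 s: ½(12 + -5)(4) = 14 cm
4–5 s: ½(-5 + -8)(1) = -6.5 cm
5–10 s: ½(-8 + -12)(5) = -50 cm
10–16 s: ½(-12 + 3)(6) = -27 cm
Net displacement = -69.5 cm

-69.5 cm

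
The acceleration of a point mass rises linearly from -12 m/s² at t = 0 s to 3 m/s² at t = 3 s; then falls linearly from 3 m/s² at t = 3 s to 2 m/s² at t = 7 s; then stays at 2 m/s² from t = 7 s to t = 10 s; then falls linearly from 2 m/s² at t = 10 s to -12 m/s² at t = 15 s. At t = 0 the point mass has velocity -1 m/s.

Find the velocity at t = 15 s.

-23.5 m/s

Δv equals the area under the a-t graph; then v = v₀ + Δv.
0–3 s: ½(-12 + 3)(3) = -13.5 m/s
3–7 s: ½(3 + 2)(4) = 10 m/s
7–10 s: 2 × 3 = 6 m/s
10–15 s: ½(2 + -12)(5) = -25 m/s
Δv = -22.5 m/s, so v(15) = -1 + (-22.5) = -23.5 m/s.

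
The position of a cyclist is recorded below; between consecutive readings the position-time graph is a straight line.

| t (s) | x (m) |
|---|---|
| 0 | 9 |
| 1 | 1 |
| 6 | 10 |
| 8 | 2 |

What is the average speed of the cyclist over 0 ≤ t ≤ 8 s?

Average speed = (total path length)/(elapsed time); on a piecewise-linear x-t graph the path length is Σ|Δx|.
0–1 s: |Δx| = |1 − 9| = 8 m
1–6 s: |Δx| = |10 − 1| = 9 m
6–8 s: |Δx| = |2 − 10| = 8 m
Total path = 25 m; average speed = 25/8 = 3.125 m/s.

3.125 m/s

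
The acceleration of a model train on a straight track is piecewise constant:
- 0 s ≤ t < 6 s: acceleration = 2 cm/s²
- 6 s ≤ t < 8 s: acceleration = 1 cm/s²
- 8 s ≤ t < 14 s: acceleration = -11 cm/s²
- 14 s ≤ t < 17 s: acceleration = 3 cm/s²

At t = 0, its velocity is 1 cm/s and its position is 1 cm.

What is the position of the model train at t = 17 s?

-176.5 cm

On each constant-a segment, Δv = aΔt and Δx = v₀Δt + ½aΔt²; chain segment to segment.
0–6 s: v starts 1 cm/s; Δx = 1·6 + ½·2·6² = 42 cm; v ends 13 cm/s.
6–8 s: v starts 13 cm/s; Δx = 13·2 + ½·1·2² = 28 cm; v ends 15 cm/s.
8–14 s: v starts 15 cm/s; Δx = 15·6 + ½·-11·6² = -108 cm; v ends -51 cm/s.
14–17 s: v starts -51 cm/s; Δx = -51·3 + ½·3·3² = -139.5 cm; v ends -42 cm/s.
x(17) = 1 + Σ Δx = -176.5 cm.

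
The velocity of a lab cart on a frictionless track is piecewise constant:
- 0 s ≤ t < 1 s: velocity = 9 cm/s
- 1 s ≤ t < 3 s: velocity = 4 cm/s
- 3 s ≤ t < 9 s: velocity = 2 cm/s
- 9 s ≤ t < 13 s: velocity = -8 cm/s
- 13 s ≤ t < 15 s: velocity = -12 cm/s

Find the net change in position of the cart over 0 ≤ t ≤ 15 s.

Displacement is the signed area under the v-t curve.
0–1 s: 9 × 1 = 9 cm
1–3 s: 4 × 2 = 8 cm
3–9 s: 2 × 6 = 12 cm
9–13 s: -8 × 4 = -32 cm
13–15 s: -12 × 2 = -24 cm
Net displacement = -27 cm

-27 cm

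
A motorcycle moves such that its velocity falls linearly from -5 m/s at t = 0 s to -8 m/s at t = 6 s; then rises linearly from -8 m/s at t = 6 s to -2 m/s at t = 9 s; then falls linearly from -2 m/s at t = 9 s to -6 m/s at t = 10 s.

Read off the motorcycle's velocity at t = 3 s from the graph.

On 0–6 s the graph is linear from -5 to -8 m/s: v(3) = -5 + (-8 − -5)·(3 − 0)/(6 − 0) = -6.5 m/s.

-6.5 m/s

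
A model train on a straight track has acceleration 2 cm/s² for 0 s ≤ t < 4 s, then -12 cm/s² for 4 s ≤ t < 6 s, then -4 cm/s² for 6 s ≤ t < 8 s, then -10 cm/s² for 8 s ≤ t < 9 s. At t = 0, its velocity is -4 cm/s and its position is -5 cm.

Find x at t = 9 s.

-102 cm

On each constant-a segment, Δv = aΔt and Δx = v₀Δt + ½aΔt²; chain segment to segment.
0–4 s: v starts -4 cm/s; Δx = -4·4 + ½·2·4² = 0 cm; v ends 4 cm/s.
4–6 s: v starts 4 cm/s; Δx = 4·2 + ½·-12·2² = -16 cm; v ends -20 cm/s.
6–8 s: v starts -20 cm/s; Δx = -20·2 + ½·-4·2² = -48 cm; v ends -28 cm/s.
8–9 s: v starts -28 cm/s; Δx = -28·1 + ½·-10·1² = -33 cm; v ends -38 cm/s.
x(9) = -5 + Σ Δx = -102 cm.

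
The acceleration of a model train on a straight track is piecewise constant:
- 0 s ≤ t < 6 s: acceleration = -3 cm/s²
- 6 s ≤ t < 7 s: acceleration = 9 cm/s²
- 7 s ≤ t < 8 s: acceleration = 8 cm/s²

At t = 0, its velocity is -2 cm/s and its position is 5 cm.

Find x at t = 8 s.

On each constant-a segment, Δv = aΔt and Δx = v₀Δt + ½aΔt²; chain segment to segment.
0–6 s: v starts -2 cm/s; Δx = -2·6 + ½·-3·6² = -66 cm; v ends -20 cm/s.
6–7 s: v starts -20 cm/s; Δx = -20·1 + ½·9·1² = -15.5 cm; v ends -11 cm/s.
7–8 s: v starts -11 cm/s; Δx = -11·1 + ½·8·1² = -7 cm; v ends -3 cm/s.
x(8) = 5 + Σ Δx = -83.5 cm.

-83.5 cm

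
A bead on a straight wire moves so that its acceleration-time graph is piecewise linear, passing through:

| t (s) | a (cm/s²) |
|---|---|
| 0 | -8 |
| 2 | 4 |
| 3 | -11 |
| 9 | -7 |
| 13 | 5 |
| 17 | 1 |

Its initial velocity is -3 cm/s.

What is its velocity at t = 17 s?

Δv equals the area under the a-t graph; then v = v₀ + Δv.
0–2 s: ½(-8 + 4)(2) = -4 cm/s
2–3 s: ½(4 + -11)(1) = -3.5 cm/s
3–9 s: ½(-11 + -7)(6) = -54 cm/s
9–13 s: ½(-7 + 5)(4) = -4 cm/s
13–17 s: ½(5 + 1)(4) = 12 cm/s
Δv = -53.5 cm/s, so v(17) = -3 + (-53.5) = -56.5 cm/s.

-56.5 cm/s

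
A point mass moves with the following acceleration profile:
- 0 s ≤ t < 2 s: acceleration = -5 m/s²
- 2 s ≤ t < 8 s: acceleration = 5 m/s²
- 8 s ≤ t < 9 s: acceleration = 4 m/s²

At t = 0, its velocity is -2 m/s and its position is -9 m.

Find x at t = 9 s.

15 m

On each constant-a segment, Δv = aΔt and Δx = v₀Δt + ½aΔt²; chain segment to segment.
0–2 s: v starts -2 m/s; Δx = -2·2 + ½·-5·2² = -14 m; v ends -12 m/s.
2–8 s: v starts -12 m/s; Δx = -12·6 + ½·5·6² = 18 m; v ends 18 m/s.
8–9 s: v starts 18 m/s; Δx = 18·1 + ½·4·1² = 20 m; v ends 22 m/s.
x(9) = -9 + Σ Δx = 15 m.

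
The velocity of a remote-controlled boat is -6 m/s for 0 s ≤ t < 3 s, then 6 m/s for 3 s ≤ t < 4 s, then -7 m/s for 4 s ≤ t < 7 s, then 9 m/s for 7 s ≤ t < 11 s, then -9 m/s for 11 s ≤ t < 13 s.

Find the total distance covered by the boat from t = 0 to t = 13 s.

Distance (not displacement) is the total path length: add the absolute areas under v-t.
0–3 s: |-6| × 3 = 18 m
3–4 s: |6| × 1 = 6 m
4–7 s: |-7| × 3 = 21 m
7–11 s: |9| × 4 = 36 m
11–13 s: |-9| × 2 = 18 m
Total distance = 99 m

99 m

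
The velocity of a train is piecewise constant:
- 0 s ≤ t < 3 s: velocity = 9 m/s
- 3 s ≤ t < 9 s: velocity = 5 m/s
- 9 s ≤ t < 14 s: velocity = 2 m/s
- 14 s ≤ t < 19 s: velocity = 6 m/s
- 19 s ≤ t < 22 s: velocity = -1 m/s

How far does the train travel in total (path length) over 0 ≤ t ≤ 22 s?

100 m

Distance (not displacement) is the total path length: add the absolute areas under v-t.
0–3 s: |9| × 3 = 27 m
3–9 s: |5| × 6 = 30 m
9–14 s: |2| × 5 = 10 m
14–19 s: |6| × 5 = 30 m
19–22 s: |-1| × 3 = 3 m
Total distance = 100 m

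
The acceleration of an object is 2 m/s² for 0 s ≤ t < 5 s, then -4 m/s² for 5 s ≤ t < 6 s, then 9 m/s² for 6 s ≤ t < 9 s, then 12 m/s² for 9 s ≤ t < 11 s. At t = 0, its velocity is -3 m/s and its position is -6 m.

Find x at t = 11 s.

On each constant-a segment, Δv = aΔt and Δx = v₀Δt + ½aΔt²; chain segment to segment.
0–5 s: v starts -3 m/s; Δx = -3·5 + ½·2·5² = 10 m; v ends 7 m/s.
5–6 s: v starts 7 m/s; Δx = 7·1 + ½·-4·1² = 5 m; v ends 3 m/s.
6–9 s: v starts 3 m/s; Δx = 3·3 + ½·9·3² = 49.5 m; v ends 30 m/s.
9–11 s: v starts 30 m/s; Δx = 30·2 + ½·12·2² = 84 m; v ends 54 m/s.
x(11) = -6 + Σ Δx = 142.5 m.

142.5 m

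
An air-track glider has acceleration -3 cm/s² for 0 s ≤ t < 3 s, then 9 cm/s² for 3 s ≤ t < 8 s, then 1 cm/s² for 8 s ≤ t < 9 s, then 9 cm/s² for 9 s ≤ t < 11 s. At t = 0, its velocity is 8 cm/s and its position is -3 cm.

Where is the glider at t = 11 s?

On each constant-a segment, Δv = aΔt and Δx = v₀Δt + ½aΔt²; chain segment to segment.
0–3 s: v starts 8 cm/s; Δx = 8·3 + ½·-3·3² = 10.5 cm; v ends -1 cm/s.
3–8 s: v starts -1 cm/s; Δx = -1·5 + ½·9·5² = 107.5 cm; v ends 44 cm/s.
8–9 s: v starts 44 cm/s; Δx = 44·1 + ½·1·1² = 44.5 cm; v ends 45 cm/s.
9–11 s: v starts 45 cm/s; Δx = 45·2 + ½·9·2² = 108 cm; v ends 63 cm/s.
x(11) = -3 + Σ Δx = 267.5 cm.

267.5 cm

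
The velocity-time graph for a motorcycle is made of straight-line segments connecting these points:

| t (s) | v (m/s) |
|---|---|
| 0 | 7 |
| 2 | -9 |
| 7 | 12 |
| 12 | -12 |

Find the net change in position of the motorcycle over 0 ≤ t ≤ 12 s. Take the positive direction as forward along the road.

Net displacement equals the area under the velocity-time graph (areas below the axis count negative).
0–2 s: ½(7 + -9)(2) = -2 m
2–7 s: ½(-9 + 12)(5) = 7.5 m
7–12 s: ½(12 + -12)(5) = 0 m
Net displacement = 5.5 m

5.5 m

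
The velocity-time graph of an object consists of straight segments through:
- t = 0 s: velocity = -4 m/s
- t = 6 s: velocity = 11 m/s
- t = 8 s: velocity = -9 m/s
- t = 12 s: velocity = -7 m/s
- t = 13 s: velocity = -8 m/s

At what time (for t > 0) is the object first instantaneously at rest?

v changes sign on 0–6 s (from -4 to 11); the graph is linear there, so v = 0 at t = 0 + (4)·(6 − 0)/(11 − -4) = 1.6 s.

t = 1.6 s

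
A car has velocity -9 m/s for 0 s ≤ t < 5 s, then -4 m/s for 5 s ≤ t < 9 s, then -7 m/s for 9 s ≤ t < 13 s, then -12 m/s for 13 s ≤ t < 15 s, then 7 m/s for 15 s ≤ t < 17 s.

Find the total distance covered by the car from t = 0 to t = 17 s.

127 m

Total distance travelled is ∫|v| dt — sum the magnitudes of each area piece.
0–5 s: |-9| × 5 = 45 m
5–9 s: |-4| × 4 = 16 m
9–13 s: |-7| × 4 = 28 m
13–15 s: |-12| × 2 = 24 m
15–17 s: |7| × 2 = 14 m
Total distance = 127 m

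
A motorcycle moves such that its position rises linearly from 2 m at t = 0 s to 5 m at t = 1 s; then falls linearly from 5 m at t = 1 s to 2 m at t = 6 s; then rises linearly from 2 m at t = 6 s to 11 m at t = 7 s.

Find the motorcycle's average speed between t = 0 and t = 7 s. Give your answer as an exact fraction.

Average speed = (total path length)/(elapsed time); on a piecewise-linear x-t graph the path length is Σ|Δx|.
0–1 s: |Δx| = |5 − 2| = 3 m
1–6 s: |Δx| = |2 − 5| = 3 m
6–7 s: |Δx| = |11 − 2| = 9 m
Total path = 15 m; average speed = 15/7 = 15/7 m/s.

15/7 m/s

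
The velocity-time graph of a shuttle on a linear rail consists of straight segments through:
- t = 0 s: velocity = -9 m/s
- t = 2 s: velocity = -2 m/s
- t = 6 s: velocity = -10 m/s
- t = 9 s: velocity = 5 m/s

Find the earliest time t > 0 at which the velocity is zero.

v changes sign on 6–9 s (from -10 to 5); the graph is linear there, so v = 0 at t = 6 + (10)·(9 − 6)/(5 − -10) = 8 s.

t = 8 s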